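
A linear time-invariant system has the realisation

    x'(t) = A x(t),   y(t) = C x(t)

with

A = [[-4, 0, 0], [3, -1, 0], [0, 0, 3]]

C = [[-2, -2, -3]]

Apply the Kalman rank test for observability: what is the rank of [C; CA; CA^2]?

2

CA = [[2, 2, -9]]
CA^2 = [[-2, -2, -27]]
Observability matrix O = [C; CA; CA^2] = [[-2, -2, -3], [2, 2, -9], [-2, -2, -27]]
The columns c1, c2, c3 of O are linearly dependent: -c1 + c2 = 0 (check each entry), so rank(O) ≤ 2.
The 2×2 minor from rows 1, 2, columns 1, 3 is (-2)·(-9) - (-3)·2 = 18 - (-6) = 24 ≠ 0, so rank(O) = 2.
rank(O) = 2 < n = 3, so the pair (A, C) is not completely observable.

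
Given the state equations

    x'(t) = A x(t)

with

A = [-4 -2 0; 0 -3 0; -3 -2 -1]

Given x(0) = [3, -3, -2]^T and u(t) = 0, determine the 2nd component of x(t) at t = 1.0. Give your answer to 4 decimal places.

-0.1494

det(sI - A) = s^3 - (tr A)s^2 + (M11 + M22 + M33)s - det A, where Mii is the 2×2 principal minor of A obtained by deleting row i and column i.
tr A = (-4) + (-3) + (-1) = -8; M11 = (-3)·(-1) - 0·(-2) = 3 - 0 = 3; M22 = (-4)·(-1) - 0·(-3) = 4 - 0 = 4; M33 = (-4)·(-3) - (-2)·0 = 12 - 0 = 12; sum of minors = 19.
det A = (-4)·((-3)·(-1) - 0·(-2)) - (-2)·(0·(-1) - 0·(-3)) + 0·(0·(-2) - (-3)·(-3)) = (-4)·3 - (-2)·0 + 0·(-9) = -12.
So p(s) = det(sI - A) = s^3 + 8s^2 + 19s + 12.
Rational-root test: any integer root divides 12. Testing small divisors, s = -1 works: p(-1) = -1 + 8 + (-19) + 12 = 0, so (s + 1) is a factor.
Dividing, p(s) = (s + 1)(s^2 + 7s + 12).
Factor s^2 + 7s + 12: two numbers with sum -7 and product 12 are -3 and -4, so s^2 + 7s + 12 = (s + 3)(s + 4).
Hence p(s) = (s + 1) (s + 3) (s + 4), with roots -4, -3, -1.
The eigenvalues -4, -3, -1 are distinct and real, so A is diagonalisable and x(t) = e^{At} x(0) = V diag(e^{λ_i t}) V^{-1} x(0), where the columns of V are the eigenvectors.
λ = -4: A - (-4)I = [[0, -2, 0], [0, 1, 0], [-3, -2, 3]]. v must be orthogonal to every row; (row 1) × (row 3) = [-6, 0, -6], so take v_1 = [1, 0, 1]^T.
λ = -3: A - (-3)I = [[-1, -2, 0], [0, 0, 0], [-3, -2, 2]]. v must be orthogonal to every row; (row 1) × (row 3) = [-4, 2, -4], so take v_2 = [-2, 1, -2]^T.
λ = -1: A - (-1)I = [[-3, -2, 0], [0, -2, 0], [-3, -2, 0]]. v must be orthogonal to every row; (row 1) × (row 2) = [0, 0, 6], so take v_3 = [0, 0, 1]^T.
V = [v_1 v_2 v_3] = [[1, -2, 0], [0, 1, 0], [1, -2, 1]] has det V = 1, so V^{-1} = adj(V)/det V = [[1, 2, 0], [0, 1, 0], [-1, 0, 1]].
Modal coordinates z(0) = V^{-1} x(0): 1·3 + 2·(-3) + 0·(-2) = -3; 0·3 + 1·(-3) + 0·(-2) = -3; (-1)·3 + 0·(-3) + 1·(-2) = -5; so z(0) = [-3, -3, -5]^T.
x_2(t) = Σ_i (v_i)_2 · z_i(0) · e^{λ_i t} (row 2 of V times the modal terms).
x_2(1.0) = 0·(-3)·e^{-4·1.0} + 1·(-3)·e^{-3·1.0} + 0·(-5)·e^{-1·1.0} = 0·0.018316 + (-3)·0.049787 + 0·0.367879 = -0.1494.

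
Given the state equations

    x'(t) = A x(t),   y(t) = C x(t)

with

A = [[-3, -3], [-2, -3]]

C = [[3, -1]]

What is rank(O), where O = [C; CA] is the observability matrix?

CA = [[-7, -6]]
Observability matrix O = [C; CA] = [[3, -1], [-7, -6]]
det(O) = 3·(-6) - (-1)·(-7) = -18 - 7 = -25 ≠ 0, so rank(O) = 2.
rank(O) = 2 = n, so the pair (A, C) is completely observable.

2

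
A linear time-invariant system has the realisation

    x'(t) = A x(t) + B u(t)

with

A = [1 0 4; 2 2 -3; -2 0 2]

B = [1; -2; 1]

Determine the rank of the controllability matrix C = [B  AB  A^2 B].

AB = [[5], [-5], [0]]
A^2B = [[5], [0], [-10]]
Controllability matrix C = [B  AB  A^2B] = [[1, 5, 5], [-2, -5, 0], [1, 0, -10]]
det(C) = 1·((-5)·(-10) - 0·0) - 5·((-2)·(-10) - 0·1) + 5·((-2)·0 - (-5)·1) = 1·50 - 5·20 + 5·5 = -25 ≠ 0, so rank(C) = 3.
rank(C) = 3 = n, so the pair (A, B) is completely controllable.

3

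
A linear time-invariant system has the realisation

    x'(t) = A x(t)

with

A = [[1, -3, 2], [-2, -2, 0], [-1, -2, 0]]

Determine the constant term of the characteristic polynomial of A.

-4

Expand det(sI - A) for the 3×3 matrix.
p(s) = s^3 + s^2 - 6s - 4.
(Check: constant term = det(-A) = (-1)^3 det A = -4; coefficient of s^2 = -tr A = 1.)
The constant term is -4.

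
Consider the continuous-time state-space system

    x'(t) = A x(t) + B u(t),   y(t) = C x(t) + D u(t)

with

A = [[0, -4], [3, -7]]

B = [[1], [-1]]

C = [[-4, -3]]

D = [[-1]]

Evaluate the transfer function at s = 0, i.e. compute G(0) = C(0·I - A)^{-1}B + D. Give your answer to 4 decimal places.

G(0) = C(-A)^{-1}B + D = -C A^{-1} B + D.
det A = 12, so A^{-1} = (1/12)·adj(A) = [[-7/12, 1/3], [-1/4, 0]]
A^{-1} B = [-11/12, -1/4]^T
C A^{-1} B = 53/12
G(0) = D - C A^{-1} B = -1 - (53/12) = -65/12 ≈ -5.4167

-5.4167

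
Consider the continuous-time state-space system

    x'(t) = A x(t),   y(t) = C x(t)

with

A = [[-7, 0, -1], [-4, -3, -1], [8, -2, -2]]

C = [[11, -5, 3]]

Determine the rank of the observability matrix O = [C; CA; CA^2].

CA = [[-33, 9, -12]]
CA^2 = [[99, -3, 48]]
Observability matrix O = [C; CA; CA^2] = [[11, -5, 3], [-33, 9, -12], [99, -3, 48]]
The columns c1, c2, c3 of O are linearly dependent: -c1 - c2 + 2·c3 = 0 (check each entry), so rank(O) ≤ 2.
The 2×2 minor from rows 1, 2, columns 1, 2 is 11·9 - (-5)·(-33) = 99 - 165 = -66 ≠ 0, so rank(O) = 2.
rank(O) = 2 < n = 3, so the pair (A, C) is not completely observable.

2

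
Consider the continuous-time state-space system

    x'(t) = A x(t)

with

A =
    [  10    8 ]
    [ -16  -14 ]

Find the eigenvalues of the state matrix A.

det(sI - A) = s^2 - (tr A)s + det A, with tr A = 10 + (-14) = -4 and det A = 10·(-14) - 8·(-16) = -140 - (-128) = -12.
So p(s) = det(sI - A) = s^2 + 4s - 12.
Factor s^2 + 4s - 12: two numbers with sum -4 and product -12 are 2 and -6, so s^2 + 4s - 12 = (s - 2)(s + 6).
Hence p(s) = (s - 2) (s + 6), with roots -6, 2.
At least one eigenvalue has non-negative real part, so the system is not asymptotically stable.

-6, 2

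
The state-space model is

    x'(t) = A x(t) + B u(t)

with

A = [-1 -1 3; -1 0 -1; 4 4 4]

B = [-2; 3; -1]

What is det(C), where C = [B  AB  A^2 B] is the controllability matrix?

-5

AB = [[-4], [3], [0]]
A^2B = [[1], [4], [-4]]
Controllability matrix C = [B  AB  A^2B] = [[-2, -4, 1], [3, 3, 4], [-1, 0, -4]]
Expanding along the first row, det(C) = (-2)·(3·(-4) - 4·0) - (-4)·(3·(-4) - 4·(-1)) + 1·(3·0 - 3·(-1)) = (-2)·(-12) - (-4)·(-8) + 1·3 = -5
Since det(C) ≠ 0, rank(C) = 3 and the system is completely controllable.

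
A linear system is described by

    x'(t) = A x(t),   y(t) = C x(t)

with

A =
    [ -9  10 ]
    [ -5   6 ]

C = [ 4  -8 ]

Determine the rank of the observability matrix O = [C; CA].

CA = [[4, -8]]
Observability matrix O = [C; CA] = [[4, -8], [4, -8]]
Every row of O is a scalar multiple of row 1 = [4, -8] (multipliers 1, 1), so the rows span a one-dimensional space.
O ≠ 0, hence rank(O) = 1.
rank(O) = 1 < n = 2, so the pair (A, C) is not completely observable.

1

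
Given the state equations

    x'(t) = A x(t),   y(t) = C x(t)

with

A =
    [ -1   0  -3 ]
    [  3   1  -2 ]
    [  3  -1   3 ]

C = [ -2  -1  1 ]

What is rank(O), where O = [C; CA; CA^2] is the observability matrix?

3

CA = [[2, -2, 11]]
CA^2 = [[25, -13, 31]]
Observability matrix O = [C; CA; CA^2] = [[-2, -1, 1], [2, -2, 11], [25, -13, 31]]
det(O) = (-2)·((-2)·31 - 11·(-13)) - (-1)·(2·31 - 11·25) + 1·(2·(-13) - (-2)·25) = (-2)·81 - (-1)·(-213) + 1·24 = -351 ≠ 0, so rank(O) = 3.
rank(O) = 3 = n, so the pair (A, C) is completely observable.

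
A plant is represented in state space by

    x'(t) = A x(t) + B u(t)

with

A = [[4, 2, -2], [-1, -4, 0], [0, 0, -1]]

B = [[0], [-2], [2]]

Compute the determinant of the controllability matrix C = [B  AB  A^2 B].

AB = [[-8], [8], [-2]]
A^2B = [[-12], [-24], [2]]
Controllability matrix C = [B  AB  A^2B] = [[0, -8, -12], [-2, 8, -24], [2, -2, 2]]
Expanding along the first row, det(C) = 0·(8·2 - (-24)·(-2)) - (-8)·((-2)·2 - (-24)·2) + (-12)·((-2)·(-2) - 8·2) = 0·(-32) - (-8)·44 + (-12)·(-12) = 496
Since det(C) ≠ 0, rank(C) = 3 and the system is completely controllable.

496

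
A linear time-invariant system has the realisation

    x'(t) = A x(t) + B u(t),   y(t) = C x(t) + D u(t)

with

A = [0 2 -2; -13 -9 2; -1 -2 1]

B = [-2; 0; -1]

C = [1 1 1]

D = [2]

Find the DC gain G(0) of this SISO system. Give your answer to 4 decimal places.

G(0) = C(-A)^{-1}B + D = -C A^{-1} B + D.
det A = -12, so A^{-1} = (1/-12)·adj(A) = [[5/12, -1/6, 7/6], [-11/12, 1/6, -13/6], [-17/12, 1/6, -13/6]]
A^{-1} B = [-2, 4, 5]^T
C A^{-1} B = 7
G(0) = D - C A^{-1} B = 2 - (7) = -5

-5.0000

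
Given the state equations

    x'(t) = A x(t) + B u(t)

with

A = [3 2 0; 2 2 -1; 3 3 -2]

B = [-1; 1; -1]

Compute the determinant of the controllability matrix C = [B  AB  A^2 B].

-9

AB = [[-1], [1], [2]]
A^2B = [[-1], [-2], [-4]]
Controllability matrix C = [B  AB  A^2B] = [[-1, -1, -1], [1, 1, -2], [-1, 2, -4]]
Expanding along the first row, det(C) = (-1)·(1·(-4) - (-2)·2) - (-1)·(1·(-4) - (-2)·(-1)) + (-1)·(1·2 - 1·(-1)) = (-1)·0 - (-1)·(-6) + (-1)·3 = -9
Since det(C) ≠ 0, rank(C) = 3 and the system is completely controllable.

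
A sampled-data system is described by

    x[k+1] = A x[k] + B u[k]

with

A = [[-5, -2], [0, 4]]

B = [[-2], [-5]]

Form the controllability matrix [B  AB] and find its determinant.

AB = [[20], [-20]]
Controllability matrix C = [B  AB] = [[-2, 20], [-5, -20]]
det(C) = (-2)·(-20) - 20·(-5) = 40 - (-100) = 140
Since det(C) ≠ 0, rank(C) = 2 and the system is completely controllable.

140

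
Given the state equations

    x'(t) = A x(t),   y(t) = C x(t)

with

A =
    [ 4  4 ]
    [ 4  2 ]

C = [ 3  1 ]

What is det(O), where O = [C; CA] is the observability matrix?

CA = [[16, 14]]
Observability matrix O = [C; CA] = [[3, 1], [16, 14]]
det(O) = 3·14 - 1·16 = 42 - 16 = 26
Since det(O) ≠ 0, rank(O) = 2 and the system is completely observable.

26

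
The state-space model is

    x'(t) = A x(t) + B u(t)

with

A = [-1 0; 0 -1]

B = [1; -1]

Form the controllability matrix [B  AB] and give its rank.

AB = [[-1], [1]]
Controllability matrix C = [B  AB] = [[1, -1], [-1, 1]]
Every column of C is a scalar multiple of column 1 = [1, -1] (multipliers 1, -1), so the columns span a one-dimensional space.
C ≠ 0, hence rank(C) = 1.
rank(C) = 1 < n = 2, so the pair (A, B) is not completely controllable.

1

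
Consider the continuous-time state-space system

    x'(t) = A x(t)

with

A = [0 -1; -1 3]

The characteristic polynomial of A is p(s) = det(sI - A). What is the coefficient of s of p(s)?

-3

For a 2×2 matrix, det(sI - A) = s^2 - (tr A)s + det A.
tr A = 3, det A = -1.
So p(s) = s^2 - 3s - 1.
The coefficient of s is -3.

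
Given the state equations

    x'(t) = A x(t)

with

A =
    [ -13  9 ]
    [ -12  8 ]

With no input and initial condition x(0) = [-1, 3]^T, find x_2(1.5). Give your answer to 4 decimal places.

det(sI - A) = s^2 - (tr A)s + det A, with tr A = (-13) + 8 = -5 and det A = (-13)·8 - 9·(-12) = -104 - (-108) = 4.
So p(s) = det(sI - A) = s^2 + 5s + 4.
Factor s^2 + 5s + 4: two numbers with sum -5 and product 4 are -1 and -4, so s^2 + 5s + 4 = (s + 1)(s + 4).
Hence p(s) = (s + 1) (s + 4), with roots -4, -1.
The eigenvalues -4, -1 are distinct and real, so A is diagonalisable and x(t) = e^{At} x(0) = V diag(e^{λ_i t}) V^{-1} x(0), where the columns of V are the eigenvectors.
λ = -4: A - (-4)I = [[-9, 9], [-12, 12]]. Row 1 gives (-9)·v1 + 9·v2 = 0, so take v_1 = [1, 1]^T.
λ = -1: A - (-1)I = [[-12, 9], [-12, 9]]. Row 1 gives (-12)·v1 + 9·v2 = 0, so take v_2 = [3, 4]^T.
V = [v_1 v_2] = [[1, 3], [1, 4]] has det V = 1, so V^{-1} = adj(V)/det V = [[4, -3], [-1, 1]].
Modal coordinates z(0) = V^{-1} x(0): 4·(-1) + (-3)·3 = -13; (-1)·(-1) + 1·3 = 4; so z(0) = [-13, 4]^T.
x_2(t) = Σ_i (v_i)_2 · z_i(0) · e^{λ_i t} (row 2 of V times the modal terms).
x_2(1.5) = 1·(-13)·e^{-4·1.5} + 4·4·e^{-1·1.5} = (-13)·0.002479 + 16·0.223130 = 3.5379.

3.5379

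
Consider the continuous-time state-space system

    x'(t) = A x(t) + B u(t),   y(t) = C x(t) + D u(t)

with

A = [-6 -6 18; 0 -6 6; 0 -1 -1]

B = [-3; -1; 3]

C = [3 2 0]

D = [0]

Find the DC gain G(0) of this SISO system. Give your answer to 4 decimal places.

G(0) = C(-A)^{-1}B + D = -C A^{-1} B + D.
det A = -72, so A^{-1} = (1/-72)·adj(A) = [[-1/6, 1/3, -1], [0, -1/12, -1/2], [0, 1/12, -1/2]]
A^{-1} B = [-17/6, -17/12, -19/12]^T
C A^{-1} B = -34/3
G(0) = D - C A^{-1} B = 0 - (-34/3) = 34/3 ≈ 11.3333

11.3333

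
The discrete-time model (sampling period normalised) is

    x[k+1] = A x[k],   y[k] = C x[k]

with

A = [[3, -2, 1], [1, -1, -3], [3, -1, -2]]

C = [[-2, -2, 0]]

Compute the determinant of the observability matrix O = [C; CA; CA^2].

CA = [[-8, 6, 4]]
CA^2 = [[-6, 6, -34]]
Observability matrix O = [C; CA; CA^2] = [[-2, -2, 0], [-8, 6, 4], [-6, 6, -34]]
Expanding along the first row, det(O) = (-2)·(6·(-34) - 4·6) - (-2)·((-8)·(-34) - 4·(-6)) + 0·((-8)·6 - 6·(-6)) = (-2)·(-228) - (-2)·296 + 0·(-12) = 1048
Since det(O) ≠ 0, rank(O) = 3 and the system is completely observable.

1048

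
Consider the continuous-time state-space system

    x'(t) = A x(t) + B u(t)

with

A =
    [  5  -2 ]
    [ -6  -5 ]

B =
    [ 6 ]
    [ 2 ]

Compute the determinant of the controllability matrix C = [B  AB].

-328

AB = [[26], [-46]]
Controllability matrix C = [B  AB] = [[6, 26], [2, -46]]
det(C) = 6·(-46) - 26·2 = -276 - 52 = -328
Since det(C) ≠ 0, rank(C) = 2 and the system is completely controllable.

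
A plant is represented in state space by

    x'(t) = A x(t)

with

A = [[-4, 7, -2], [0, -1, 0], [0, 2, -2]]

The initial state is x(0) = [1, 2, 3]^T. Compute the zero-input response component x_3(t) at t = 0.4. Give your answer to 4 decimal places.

det(sI - A) = s^3 - (tr A)s^2 + (M11 + M22 + M33)s - det A, where Mii is the 2×2 principal minor of A obtained by deleting row i and column i.
tr A = (-4) + (-1) + (-2) = -7; M11 = (-1)·(-2) - 0·2 = 2 - 0 = 2; M22 = (-4)·(-2) - (-2)·0 = 8 - 0 = 8; M33 = (-4)·(-1) - 7·0 = 4 - 0 = 4; sum of minors = 14.
det A = (-4)·((-1)·(-2) - 0·2) - 7·(0·(-2) - 0·0) + (-2)·(0·2 - (-1)·0) = (-4)·2 - 7·0 + (-2)·0 = -8.
So p(s) = det(sI - A) = s^3 + 7s^2 + 14s + 8.
Rational-root test: any integer root divides 8. Testing small divisors, s = -1 works: p(-1) = -1 + 7 + (-14) + 8 = 0, so (s + 1) is a factor.
Dividing, p(s) = (s + 1)(s^2 + 6s + 8).
Factor s^2 + 6s + 8: two numbers with sum -6 and product 8 are -2 and -4, so s^2 + 6s + 8 = (s + 2)(s + 4).
Hence p(s) = (s + 1) (s + 2) (s + 4), with roots -4, -2, -1.
The eigenvalues -4, -2, -1 are distinct and real, so A is diagonalisable and x(t) = e^{At} x(0) = V diag(e^{λ_i t}) V^{-1} x(0), where the columns of V are the eigenvectors.
λ = -4: A - (-4)I = [[0, 7, -2], [0, 3, 0], [0, 2, 2]]. v must be orthogonal to every row; (row 1) × (row 2) = [6, 0, 0], so take v_1 = [1, 0, 0]^T.
λ = -2: A - (-2)I = [[-2, 7, -2], [0, 1, 0], [0, 2, 0]]. v must be orthogonal to every row; (row 1) × (row 2) = [2, 0, -2], so take v_2 = [-1, 0, 1]^T.
λ = -1: A - (-1)I = [[-3, 7, -2], [0, 0, 0], [0, 2, -1]]. v must be orthogonal to every row; (row 1) × (row 3) = [-3, -3, -6], so take v_3 = [1, 1, 2]^T.
V = [v_1 v_2 v_3] = [[1, -1, 1], [0, 0, 1], [0, 1, 2]] has det V = -1, so V^{-1} = adj(V)/det V = [[1, -3, 1], [0, -2, 1], [0, 1, 0]].
Modal coordinates z(0) = V^{-1} x(0): 1·1 + (-3)·2 + 1·3 = -2; 0·1 + (-2)·2 + 1·3 = -1; 0·1 + 1·2 + 0·3 = 2; so z(0) = [-2, -1, 2]^T.
x_3(t) = Σ_i (v_i)_3 · z_i(0) · e^{λ_i t} (row 3 of V times the modal terms).
x_3(0.4) = 0·(-2)·e^{-4·0.4} + 1·(-1)·e^{-2·0.4} + 2·2·e^{-1·0.4} = 0·0.201897 + (-1)·0.449329 + 4·0.670320 = 2.2320.

2.2320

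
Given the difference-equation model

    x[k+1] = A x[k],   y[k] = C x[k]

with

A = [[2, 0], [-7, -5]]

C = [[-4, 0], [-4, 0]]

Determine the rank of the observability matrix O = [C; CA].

CA = [[-8, 0], [-8, 0]]
Observability matrix O = [C; CA] = [[-4, 0], [-4, 0], [-8, 0], [-8, 0]]
Every row of O is a scalar multiple of row 1 = [-4, 0] (multipliers 1, 1, 2, 2), so the rows span a one-dimensional space.
O ≠ 0, hence rank(O) = 1.
rank(O) = 1 < n = 2, so the pair (A, C) is not completely observable.

1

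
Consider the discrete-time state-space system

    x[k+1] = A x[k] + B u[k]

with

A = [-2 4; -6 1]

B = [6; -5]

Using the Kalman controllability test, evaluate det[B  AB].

-406

AB = [[-32], [-41]]
Controllability matrix C = [B  AB] = [[6, -32], [-5, -41]]
det(C) = 6·(-41) - (-32)·(-5) = -246 - 160 = -406
Since det(C) ≠ 0, rank(C) = 2 and the system is completely controllable.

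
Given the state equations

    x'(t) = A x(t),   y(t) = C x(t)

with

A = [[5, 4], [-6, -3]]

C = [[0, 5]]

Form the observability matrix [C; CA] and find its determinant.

150

CA = [[-30, -15]]
Observability matrix O = [C; CA] = [[0, 5], [-30, -15]]
det(O) = 0·(-15) - 5·(-30) = 0 - (-150) = 150
Since det(O) ≠ 0, rank(O) = 2 and the system is completely observable.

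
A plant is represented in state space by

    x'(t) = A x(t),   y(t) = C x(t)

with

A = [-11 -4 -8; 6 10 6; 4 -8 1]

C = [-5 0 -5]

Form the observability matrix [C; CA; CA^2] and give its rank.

CA = [[35, 60, 35]]
CA^2 = [[115, 180, 115]]
Observability matrix O = [C; CA; CA^2] = [[-5, 0, -5], [35, 60, 35], [115, 180, 115]]
The columns c1, c2, c3 of O are linearly dependent: -c1 + c3 = 0 (check each entry), so rank(O) ≤ 2.
The 2×2 minor from rows 1, 2, columns 1, 2 is (-5)·60 - 0·35 = -300 - 0 = -300 ≠ 0, so rank(O) = 2.
rank(O) = 2 < n = 3, so the pair (A, C) is not completely observable.

2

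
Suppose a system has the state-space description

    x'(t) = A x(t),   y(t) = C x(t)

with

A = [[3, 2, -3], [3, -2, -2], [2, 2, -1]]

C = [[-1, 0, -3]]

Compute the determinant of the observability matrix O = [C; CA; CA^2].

1562

CA = [[-9, -8, 6]]
CA^2 = [[-39, 10, 37]]
Observability matrix O = [C; CA; CA^2] = [[-1, 0, -3], [-9, -8, 6], [-39, 10, 37]]
Expanding along the first row, det(O) = (-1)·((-8)·37 - 6·10) - 0·((-9)·37 - 6·(-39)) + (-3)·((-9)·10 - (-8)·(-39)) = (-1)·(-356) - 0·(-99) + (-3)·(-402) = 1562
Since det(O) ≠ 0, rank(O) = 3 and the system is completely observable.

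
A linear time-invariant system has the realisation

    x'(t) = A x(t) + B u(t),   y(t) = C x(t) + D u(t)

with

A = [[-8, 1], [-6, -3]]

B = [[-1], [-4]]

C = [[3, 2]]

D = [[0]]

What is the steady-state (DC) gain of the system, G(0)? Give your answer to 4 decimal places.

-2.4333

G(0) = C(-A)^{-1}B + D = -C A^{-1} B + D.
det A = 30, so A^{-1} = (1/30)·adj(A) = [[-1/10, -1/30], [1/5, -4/15]]
A^{-1} B = [7/30, 13/15]^T
C A^{-1} B = 73/30
G(0) = D - C A^{-1} B = 0 - (73/30) = -73/30 ≈ -2.4333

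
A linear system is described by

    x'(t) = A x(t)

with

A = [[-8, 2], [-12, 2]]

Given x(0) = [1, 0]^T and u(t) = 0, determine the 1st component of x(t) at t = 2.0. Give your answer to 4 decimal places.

det(sI - A) = s^2 - (tr A)s + det A, with tr A = (-8) + 2 = -6 and det A = (-8)·2 - 2·(-12) = -16 - (-24) = 8.
So p(s) = det(sI - A) = s^2 + 6s + 8.
Factor s^2 + 6s + 8: two numbers with sum -6 and product 8 are -2 and -4, so s^2 + 6s + 8 = (s + 2)(s + 4).
Hence p(s) = (s + 2) (s + 4), with roots -4, -2.
The eigenvalues -4, -2 are distinct and real, so A is diagonalisable and x(t) = e^{At} x(0) = V diag(e^{λ_i t}) V^{-1} x(0), where the columns of V are the eigenvectors.
λ = -4: A - (-4)I = [[-4, 2], [-12, 6]]. Row 1 gives (-4)·v1 + 2·v2 = 0, so take v_1 = [-1, -2]^T.
λ = -2: A - (-2)I = [[-6, 2], [-12, 4]]. Row 1 gives (-6)·v1 + 2·v2 = 0, so take v_2 = [-1, -3]^T.
V = [v_1 v_2] = [[-1, -1], [-2, -3]] has det V = 1, so V^{-1} = adj(V)/det V = [[-3, 1], [2, -1]].
Modal coordinates z(0) = V^{-1} x(0): (-3)·1 + 1·0 = -3; 2·1 + (-1)·0 = 2; so z(0) = [-3, 2]^T.
x_1(t) = Σ_i (v_i)_1 · z_i(0) · e^{λ_i t} (row 1 of V times the modal terms).
x_1(2.0) = (-1)·(-3)·e^{-4·2.0} + (-1)·2·e^{-2·2.0} = 3·0.000335 + (-2)·0.018316 = -0.0356.

-0.0356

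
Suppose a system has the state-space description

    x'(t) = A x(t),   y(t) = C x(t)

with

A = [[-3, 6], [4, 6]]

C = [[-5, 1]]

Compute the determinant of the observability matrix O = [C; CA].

101

CA = [[19, -24]]
Observability matrix O = [C; CA] = [[-5, 1], [19, -24]]
det(O) = (-5)·(-24) - 1·19 = 120 - 19 = 101
Since det(O) ≠ 0, rank(O) = 2 and the system is completely observable.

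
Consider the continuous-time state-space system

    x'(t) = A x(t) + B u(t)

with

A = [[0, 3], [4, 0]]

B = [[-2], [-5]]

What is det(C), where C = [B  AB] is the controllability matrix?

AB = [[-15], [-8]]
Controllability matrix C = [B  AB] = [[-2, -15], [-5, -8]]
det(C) = (-2)·(-8) - (-15)·(-5) = 16 - 75 = -59
Since det(C) ≠ 0, rank(C) = 2 and the system is completely controllable.

-59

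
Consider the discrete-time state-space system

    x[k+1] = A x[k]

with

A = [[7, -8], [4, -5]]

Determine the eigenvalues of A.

-1, 3

det(zI - A) = z^2 - (tr A)z + det A, with tr A = 7 + (-5) = 2 and det A = 7·(-5) - (-8)·4 = -35 - (-32) = -3.
So p(z) = det(zI - A) = z^2 - 2z - 3.
Factor z^2 - 2z - 3: two numbers with sum 2 and product -3 are 3 and -1, so z^2 - 2z - 3 = (z - 3)(z + 1).
Hence p(z) = (z - 3) (z + 1), with roots -1, 3.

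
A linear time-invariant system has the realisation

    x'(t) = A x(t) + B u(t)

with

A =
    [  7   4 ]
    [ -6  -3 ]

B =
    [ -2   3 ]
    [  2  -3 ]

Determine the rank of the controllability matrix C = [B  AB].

1

AB = [[-6, 9], [6, -9]]
Controllability matrix C = [B  AB] = [[-2, 3, -6, 9], [2, -3, 6, -9]]
Every column of C is a scalar multiple of column 1 = [-2, 2] (multipliers 1, -3/2, 3, -9/2), so the columns span a one-dimensional space.
C ≠ 0, hence rank(C) = 1.
rank(C) = 1 < n = 2, so the pair (A, B) is not completely controllable.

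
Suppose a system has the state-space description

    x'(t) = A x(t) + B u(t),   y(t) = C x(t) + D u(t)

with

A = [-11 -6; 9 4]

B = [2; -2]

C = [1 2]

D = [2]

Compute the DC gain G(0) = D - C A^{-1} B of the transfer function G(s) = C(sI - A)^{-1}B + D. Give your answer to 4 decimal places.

1.6000

G(0) = C(-A)^{-1}B + D = -C A^{-1} B + D.
det A = 10, so A^{-1} = (1/10)·adj(A) = [[2/5, 3/5], [-9/10, -11/10]]
A^{-1} B = [-2/5, 2/5]^T
C A^{-1} B = 2/5
G(0) = D - C A^{-1} B = 2 - (2/5) = 8/5 ≈ 1.6000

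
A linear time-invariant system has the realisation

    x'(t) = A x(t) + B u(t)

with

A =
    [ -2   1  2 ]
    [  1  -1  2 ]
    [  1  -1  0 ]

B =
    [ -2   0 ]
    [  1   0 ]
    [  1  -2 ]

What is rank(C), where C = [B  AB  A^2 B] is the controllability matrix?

AB = [[7, -4], [-1, -4], [-3, 0]]
A^2B = [[-21, 4], [2, 0], [8, 0]]
Controllability matrix C = [B  AB  A^2B] = [[-2, 0, 7, -4, -21, 4], [1, 0, -1, -4, 2, 0], [1, -2, -3, 0, 8, 0]]
Take the 3×3 submatrix of C formed by columns 1, 2, 3: [[-2, 0, 7], [1, 0, -1], [1, -2, -3]]. Its determinant is (-2)·(0·(-3) - (-1)·(-2)) - 0·(1·(-3) - (-1)·1) + 7·(1·(-2) - 0·1) = (-2)·(-2) - 0·(-2) + 7·(-2) = -10 ≠ 0.
So rank(C) ≥ 3; since C has 3 rows, rank(C) = 3.
rank(C) = 3 = n, so the pair (A, B) is completely controllable.

3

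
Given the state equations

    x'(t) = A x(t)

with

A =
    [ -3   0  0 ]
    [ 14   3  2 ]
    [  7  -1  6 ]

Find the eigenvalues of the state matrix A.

-3, 4, 5

det(sI - A) = s^3 - (tr A)s^2 + (M11 + M22 + M33)s - det A, where Mii is the 2×2 principal minor of A obtained by deleting row i and column i.
tr A = (-3) + 3 + 6 = 6; M11 = 3·6 - 2·(-1) = 18 - (-2) = 20; M22 = (-3)·6 - 0·7 = -18 - 0 = -18; M33 = (-3)·3 - 0·14 = -9 - 0 = -9; sum of minors = -7.
det A = (-3)·(3·6 - 2·(-1)) - 0·(14·6 - 2·7) + 0·(14·(-1) - 3·7) = (-3)·20 - 0·70 + 0·(-35) = -60.
So p(s) = det(sI - A) = s^3 - 6s^2 - 7s + 60.
Rational-root test: any integer root divides 60. Testing small divisors, s = -3 works: p(-3) = -27 + (-54) + 21 + 60 = 0, so (s + 3) is a factor.
Dividing, p(s) = (s + 3)(s^2 - 9s + 20).
Factor s^2 - 9s + 20: two numbers with sum 9 and product 20 are 5 and 4, so s^2 - 9s + 20 = (s - 5)(s - 4).
Hence p(s) = (s - 5) (s - 4) (s + 3), with roots -3, 4, 5.
At least one eigenvalue has non-negative real part, so the system is not asymptotically stable.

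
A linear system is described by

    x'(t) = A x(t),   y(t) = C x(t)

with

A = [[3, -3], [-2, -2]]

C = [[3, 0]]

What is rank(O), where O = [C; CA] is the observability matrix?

2

CA = [[9, -9]]
Observability matrix O = [C; CA] = [[3, 0], [9, -9]]
det(O) = 3·(-9) - 0·9 = -27 - 0 = -27 ≠ 0, so rank(O) = 2.
rank(O) = 2 = n, so the pair (A, C) is completely observable.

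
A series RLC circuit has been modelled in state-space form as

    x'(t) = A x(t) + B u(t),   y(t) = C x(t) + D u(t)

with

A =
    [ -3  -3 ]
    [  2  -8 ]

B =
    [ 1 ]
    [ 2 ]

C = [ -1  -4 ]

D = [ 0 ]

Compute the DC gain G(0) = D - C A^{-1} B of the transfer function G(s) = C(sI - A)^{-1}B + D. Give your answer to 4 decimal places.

G(0) = C(-A)^{-1}B + D = -C A^{-1} B + D.
det A = 30, so A^{-1} = (1/30)·adj(A) = [[-4/15, 1/10], [-1/15, -1/10]]
A^{-1} B = [-1/15, -4/15]^T
C A^{-1} B = 17/15
G(0) = D - C A^{-1} B = 0 - (17/15) = -17/15 ≈ -1.1333

-1.1333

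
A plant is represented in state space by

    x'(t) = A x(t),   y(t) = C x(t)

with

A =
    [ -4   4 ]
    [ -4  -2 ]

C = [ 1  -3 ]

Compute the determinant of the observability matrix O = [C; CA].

34

CA = [[8, 10]]
Observability matrix O = [C; CA] = [[1, -3], [8, 10]]
det(O) = 1·10 - (-3)·8 = 10 - (-24) = 34
Since det(O) ≠ 0, rank(O) = 2 and the system is completely observable.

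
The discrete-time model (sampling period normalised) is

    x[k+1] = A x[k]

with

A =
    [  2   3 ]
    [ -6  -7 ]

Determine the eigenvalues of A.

det(zI - A) = z^2 - (tr A)z + det A, with tr A = 2 + (-7) = -5 and det A = 2·(-7) - 3·(-6) = -14 - (-18) = 4.
So p(z) = det(zI - A) = z^2 + 5z + 4.
Factor z^2 + 5z + 4: two numbers with sum -5 and product 4 are -1 and -4, so z^2 + 5z + 4 = (z + 1)(z + 4).
Hence p(z) = (z + 1) (z + 4), with roots -4, -1.

-4, -1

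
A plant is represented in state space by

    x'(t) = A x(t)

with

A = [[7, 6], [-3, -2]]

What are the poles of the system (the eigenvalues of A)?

1, 4

det(sI - A) = s^2 - (tr A)s + det A, with tr A = 7 + (-2) = 5 and det A = 7·(-2) - 6·(-3) = -14 - (-18) = 4.
So p(s) = det(sI - A) = s^2 - 5s + 4.
Factor s^2 - 5s + 4: two numbers with sum 5 and product 4 are 4 and 1, so s^2 - 5s + 4 = (s - 4)(s - 1).
Hence p(s) = (s - 4) (s - 1), with roots 1, 4.
At least one eigenvalue has non-negative real part, so the system is not asymptotically stable.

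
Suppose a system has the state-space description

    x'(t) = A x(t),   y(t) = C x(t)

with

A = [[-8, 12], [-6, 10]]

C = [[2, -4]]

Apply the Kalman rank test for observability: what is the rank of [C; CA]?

CA = [[8, -16]]
Observability matrix O = [C; CA] = [[2, -4], [8, -16]]
Every row of O is a scalar multiple of row 1 = [2, -4] (multipliers 1, 4), so the rows span a one-dimensional space.
O ≠ 0, hence rank(O) = 1.
rank(O) = 1 < n = 2, so the pair (A, C) is not completely observable.

1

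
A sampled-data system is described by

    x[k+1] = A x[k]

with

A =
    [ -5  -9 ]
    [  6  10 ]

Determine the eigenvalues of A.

1, 4

det(zI - A) = z^2 - (tr A)z + det A, with tr A = (-5) + 10 = 5 and det A = (-5)·10 - (-9)·6 = -50 - (-54) = 4.
So p(z) = det(zI - A) = z^2 - 5z + 4.
Factor z^2 - 5z + 4: two numbers with sum 5 and product 4 are 4 and 1, so z^2 - 5z + 4 = (z - 4)(z - 1).
Hence p(z) = (z - 4) (z - 1), with roots 1, 4.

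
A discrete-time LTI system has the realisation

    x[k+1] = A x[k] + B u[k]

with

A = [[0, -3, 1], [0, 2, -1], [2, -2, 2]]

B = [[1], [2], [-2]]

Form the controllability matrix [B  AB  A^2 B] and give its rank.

3

AB = [[-8], [6], [-6]]
A^2B = [[-24], [18], [-40]]
Controllability matrix C = [B  AB  A^2B] = [[1, -8, -24], [2, 6, 18], [-2, -6, -40]]
det(C) = 1·(6·(-40) - 18·(-6)) - (-8)·(2·(-40) - 18·(-2)) + (-24)·(2·(-6) - 6·(-2)) = 1·(-132) - (-8)·(-44) + (-24)·0 = -484 ≠ 0, so rank(C) = 3.
rank(C) = 3 = n, so the pair (A, B) is completely controllable.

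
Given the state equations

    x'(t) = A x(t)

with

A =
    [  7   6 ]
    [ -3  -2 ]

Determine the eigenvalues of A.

det(sI - A) = s^2 - (tr A)s + det A, with tr A = 7 + (-2) = 5 and det A = 7·(-2) - 6·(-3) = -14 - (-18) = 4.
So p(s) = det(sI - A) = s^2 - 5s + 4.
Factor s^2 - 5s + 4: two numbers with sum 5 and product 4 are 4 and 1, so s^2 - 5s + 4 = (s - 4)(s - 1).
Hence p(s) = (s - 4) (s - 1), with roots 1, 4.
At least one eigenvalue has non-negative real part, so the system is not asymptotically stable.

1, 4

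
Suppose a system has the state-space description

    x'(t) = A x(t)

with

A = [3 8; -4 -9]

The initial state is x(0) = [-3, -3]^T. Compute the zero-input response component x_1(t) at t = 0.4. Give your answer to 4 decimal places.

-6.8258

det(sI - A) = s^2 - (tr A)s + det A, with tr A = 3 + (-9) = -6 and det A = 3·(-9) - 8·(-4) = -27 - (-32) = 5.
So p(s) = det(sI - A) = s^2 + 6s + 5.
Factor s^2 + 6s + 5: two numbers with sum -6 and product 5 are -1 and -5, so s^2 + 6s + 5 = (s + 1)(s + 5).
Hence p(s) = (s + 1) (s + 5), with roots -5, -1.
The eigenvalues -5, -1 are distinct and real, so A is diagonalisable and x(t) = e^{At} x(0) = V diag(e^{λ_i t}) V^{-1} x(0), where the columns of V are the eigenvectors.
λ = -5: A - (-5)I = [[8, 8], [-4, -4]]. Row 1 gives 8·v1 + 8·v2 = 0, so take v_1 = [1, -1]^T.
λ = -1: A - (-1)I = [[4, 8], [-4, -8]]. Row 1 gives 4·v1 + 8·v2 = 0, so take v_2 = [2, -1]^T.
V = [v_1 v_2] = [[1, 2], [-1, -1]] has det V = 1, so V^{-1} = adj(V)/det V = [[-1, -2], [1, 1]].
Modal coordinates z(0) = V^{-1} x(0): (-1)·(-3) + (-2)·(-3) = 9; 1·(-3) + 1·(-3) = -6; so z(0) = [9, -6]^T.
x_1(t) = Σ_i (v_i)_1 · z_i(0) · e^{λ_i t} (row 1 of V times the modal terms).
x_1(0.4) = 1·9·e^{-5·0.4} + 2·(-6)·e^{-1·0.4} = 9·0.135335 + (-12)·0.670320 = -6.8258.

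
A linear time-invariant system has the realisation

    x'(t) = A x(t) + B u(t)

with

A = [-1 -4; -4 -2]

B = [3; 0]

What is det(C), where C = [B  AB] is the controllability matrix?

AB = [[-3], [-12]]
Controllability matrix C = [B  AB] = [[3, -3], [0, -12]]
det(C) = 3·(-12) - (-3)·0 = -36 - 0 = -36
Since det(C) ≠ 0, rank(C) = 2 and the system is completely controllable.

-36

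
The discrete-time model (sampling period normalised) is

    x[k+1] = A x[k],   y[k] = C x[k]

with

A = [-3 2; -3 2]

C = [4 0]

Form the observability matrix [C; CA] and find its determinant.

32

CA = [[-12, 8]]
Observability matrix O = [C; CA] = [[4, 0], [-12, 8]]
det(O) = 4·8 - 0·(-12) = 32 - 0 = 32
Since det(O) ≠ 0, rank(O) = 2 and the system is completely observable.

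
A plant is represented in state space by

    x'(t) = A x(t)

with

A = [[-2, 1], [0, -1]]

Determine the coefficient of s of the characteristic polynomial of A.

3

For a 2×2 matrix, det(sI - A) = s^2 - (tr A)s + det A.
tr A = -3, det A = 2.
So p(s) = s^2 + 3s + 2.
The coefficient of s is 3.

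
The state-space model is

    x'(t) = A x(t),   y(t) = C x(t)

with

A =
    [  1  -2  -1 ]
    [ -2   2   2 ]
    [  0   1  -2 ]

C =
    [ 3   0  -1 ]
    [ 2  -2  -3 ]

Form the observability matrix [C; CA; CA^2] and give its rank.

CA = [[3, -7, -1], [6, -11, 0]]
CA^2 = [[17, -21, -15], [28, -34, -28]]
Observability matrix O = [C; CA; CA^2] = [[3, 0, -1], [2, -2, -3], [3, -7, -1], [6, -11, 0], [17, -21, -15], [28, -34, -28]]
Take the 3×3 submatrix of O formed by rows 1, 2, 3: [[3, 0, -1], [2, -2, -3], [3, -7, -1]]. Its determinant is 3·((-2)·(-1) - (-3)·(-7)) - 0·(2·(-1) - (-3)·3) + (-1)·(2·(-7) - (-2)·3) = 3·(-19) - 0·7 + (-1)·(-8) = -49 ≠ 0.
So rank(O) ≥ 3; since O has 3 columns, rank(O) = 3.
rank(O) = 3 = n, so the pair (A, C) is completely observable.

3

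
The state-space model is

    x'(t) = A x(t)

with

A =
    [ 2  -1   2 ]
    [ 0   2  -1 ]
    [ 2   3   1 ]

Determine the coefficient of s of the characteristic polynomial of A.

7

Expand det(sI - A) for the 3×3 matrix.
p(s) = s^3 - 5s^2 + 7s - 4.
(Check: constant term = det(-A) = (-1)^3 det A = -4; coefficient of s^2 = -tr A = -5.)
The coefficient of s is 7.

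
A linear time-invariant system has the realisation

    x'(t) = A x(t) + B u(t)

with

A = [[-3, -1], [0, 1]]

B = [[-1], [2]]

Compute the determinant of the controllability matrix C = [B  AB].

-4

AB = [[1], [2]]
Controllability matrix C = [B  AB] = [[-1, 1], [2, 2]]
det(C) = (-1)·2 - 1·2 = -2 - 2 = -4
Since det(C) ≠ 0, rank(C) = 2 and the system is completely controllable.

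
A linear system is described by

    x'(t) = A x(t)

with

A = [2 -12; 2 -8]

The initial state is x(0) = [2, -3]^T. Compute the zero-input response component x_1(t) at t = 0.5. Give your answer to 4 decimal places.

det(sI - A) = s^2 - (tr A)s + det A, with tr A = 2 + (-8) = -6 and det A = 2·(-8) - (-12)·2 = -16 - (-24) = 8.
So p(s) = det(sI - A) = s^2 + 6s + 8.
Factor s^2 + 6s + 8: two numbers with sum -6 and product 8 are -2 and -4, so s^2 + 6s + 8 = (s + 2)(s + 4).
Hence p(s) = (s + 2) (s + 4), with roots -4, -2.
The eigenvalues -4, -2 are distinct and real, so A is diagonalisable and x(t) = e^{At} x(0) = V diag(e^{λ_i t}) V^{-1} x(0), where the columns of V are the eigenvectors.
λ = -4: A - (-4)I = [[6, -12], [2, -4]]. Row 1 gives 6·v1 + (-12)·v2 = 0, so take v_1 = [2, 1]^T.
λ = -2: A - (-2)I = [[4, -12], [2, -6]]. Row 1 gives 4·v1 + (-12)·v2 = 0, so take v_2 = [3, 1]^T.
V = [v_1 v_2] = [[2, 3], [1, 1]] has det V = -1, so V^{-1} = adj(V)/det V = [[-1, 3], [1, -2]].
Modal coordinates z(0) = V^{-1} x(0): (-1)·2 + 3·(-3) = -11; 1·2 + (-2)·(-3) = 8; so z(0) = [-11, 8]^T.
x_1(t) = Σ_i (v_i)_1 · z_i(0) · e^{λ_i t} (row 1 of V times the modal terms).
x_1(0.5) = 2·(-11)·e^{-4·0.5} + 3·8·e^{-2·0.5} = (-22)·0.135335 + 24·0.367879 = 5.8517.

5.8517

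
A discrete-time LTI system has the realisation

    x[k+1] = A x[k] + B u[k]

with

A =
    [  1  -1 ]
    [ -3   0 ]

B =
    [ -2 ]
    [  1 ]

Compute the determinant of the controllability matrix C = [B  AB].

-9

AB = [[-3], [6]]
Controllability matrix C = [B  AB] = [[-2, -3], [1, 6]]
det(C) = (-2)·6 - (-3)·1 = -12 - (-3) = -9
Since det(C) ≠ 0, rank(C) = 2 and the system is completely controllable.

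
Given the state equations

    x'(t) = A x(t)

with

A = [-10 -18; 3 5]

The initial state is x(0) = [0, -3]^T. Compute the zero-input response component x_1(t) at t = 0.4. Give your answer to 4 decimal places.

det(sI - A) = s^2 - (tr A)s + det A, with tr A = (-10) + 5 = -5 and det A = (-10)·5 - (-18)·3 = -50 - (-54) = 4.
So p(s) = det(sI - A) = s^2 + 5s + 4.
Factor s^2 + 5s + 4: two numbers with sum -5 and product 4 are -1 and -4, so s^2 + 5s + 4 = (s + 1)(s + 4).
Hence p(s) = (s + 1) (s + 4), with roots -4, -1.
The eigenvalues -4, -1 are distinct and real, so A is diagonalisable and x(t) = e^{At} x(0) = V diag(e^{λ_i t}) V^{-1} x(0), where the columns of V are the eigenvectors.
λ = -4: A - (-4)I = [[-6, -18], [3, 9]]. Row 1 gives (-6)·v1 + (-18)·v2 = 0, so take v_1 = [-3, 1]^T.
λ = -1: A - (-1)I = [[-9, -18], [3, 6]]. Row 1 gives (-9)·v1 + (-18)·v2 = 0, so take v_2 = [-2, 1]^T.
V = [v_1 v_2] = [[-3, -2], [1, 1]] has det V = -1, so V^{-1} = adj(V)/det V = [[-1, -2], [1, 3]].
Modal coordinates z(0) = V^{-1} x(0): (-1)·0 + (-2)·(-3) = 6; 1·0 + 3·(-3) = -9; so z(0) = [6, -9]^T.
x_1(t) = Σ_i (v_i)_1 · z_i(0) · e^{λ_i t} (row 1 of V times the modal terms).
x_1(0.4) = (-3)·6·e^{-4·0.4} + (-2)·(-9)·e^{-1·0.4} = (-18)·0.201897 + 18·0.670320 = 8.4316.

8.4316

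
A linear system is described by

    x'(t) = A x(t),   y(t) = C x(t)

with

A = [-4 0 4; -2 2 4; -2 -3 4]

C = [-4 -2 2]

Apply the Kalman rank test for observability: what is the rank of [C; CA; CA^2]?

CA = [[16, -10, -16]]
CA^2 = [[-12, 28, -40]]
Observability matrix O = [C; CA; CA^2] = [[-4, -2, 2], [16, -10, -16], [-12, 28, -40]]
det(O) = (-4)·((-10)·(-40) - (-16)·28) - (-2)·(16·(-40) - (-16)·(-12)) + 2·(16·28 - (-10)·(-12)) = (-4)·848 - (-2)·(-832) + 2·328 = -4400 ≠ 0, so rank(O) = 3.
rank(O) = 3 = n, so the pair (A, C) is completely observable.

3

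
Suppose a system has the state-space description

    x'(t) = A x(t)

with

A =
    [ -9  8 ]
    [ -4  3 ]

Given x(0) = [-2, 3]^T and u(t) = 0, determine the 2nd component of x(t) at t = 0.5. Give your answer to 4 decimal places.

4.4418

det(sI - A) = s^2 - (tr A)s + det A, with tr A = (-9) + 3 = -6 and det A = (-9)·3 - 8·(-4) = -27 - (-32) = 5.
So p(s) = det(sI - A) = s^2 + 6s + 5.
Factor s^2 + 6s + 5: two numbers with sum -6 and product 5 are -1 and -5, so s^2 + 6s + 5 = (s + 1)(s + 5).
Hence p(s) = (s + 1) (s + 5), with roots -5, -1.
The eigenvalues -5, -1 are distinct and real, so A is diagonalisable and x(t) = e^{At} x(0) = V diag(e^{λ_i t}) V^{-1} x(0), where the columns of V are the eigenvectors.
λ = -5: A - (-5)I = [[-4, 8], [-4, 8]]. Row 1 gives (-4)·v1 + 8·v2 = 0, so take v_1 = [-2, -1]^T.
λ = -1: A - (-1)I = [[-8, 8], [-4, 4]]. Row 1 gives (-8)·v1 + 8·v2 = 0, so take v_2 = [1, 1]^T.
V = [v_1 v_2] = [[-2, 1], [-1, 1]] has det V = -1, so V^{-1} = adj(V)/det V = [[-1, 1], [-1, 2]].
Modal coordinates z(0) = V^{-1} x(0): (-1)·(-2) + 1·3 = 5; (-1)·(-2) + 2·3 = 8; so z(0) = [5, 8]^T.
x_2(t) = Σ_i (v_i)_2 · z_i(0) · e^{λ_i t} (row 2 of V times the modal terms).
x_2(0.5) = (-1)·5·e^{-5·0.5} + 1·8·e^{-1·0.5} = (-5)·0.082085 + 8·0.606531 = 4.4418.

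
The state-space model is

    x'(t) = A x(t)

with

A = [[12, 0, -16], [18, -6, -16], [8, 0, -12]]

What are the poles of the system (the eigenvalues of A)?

det(sI - A) = s^3 - (tr A)s^2 + (M11 + M22 + M33)s - det A, where Mii is the 2×2 principal minor of A obtained by deleting row i and column i.
tr A = 12 + (-6) + (-12) = -6; M11 = (-6)·(-12) - (-16)·0 = 72 - 0 = 72; M22 = 12·(-12) - (-16)·8 = -144 - (-128) = -16; M33 = 12·(-6) - 0·18 = -72 - 0 = -72; sum of minors = -16.
det A = 12·((-6)·(-12) - (-16)·0) - 0·(18·(-12) - (-16)·8) + (-16)·(18·0 - (-6)·8) = 12·72 - 0·(-88) + (-16)·48 = 96.
So p(s) = det(sI - A) = s^3 + 6s^2 - 16s - 96.
Rational-root test: any integer root divides -96. Testing small divisors, s = -4 works: p(-4) = -64 + 96 + 64 + (-96) = 0, so (s + 4) is a factor.
Dividing, p(s) = (s + 4)(s^2 + 2s - 24).
Factor s^2 + 2s - 24: two numbers with sum -2 and product -24 are 4 and -6, so s^2 + 2s - 24 = (s - 4)(s + 6).
Hence p(s) = (s - 4) (s + 4) (s + 6), with roots -6, -4, 4.
At least one eigenvalue has non-negative real part, so the system is not asymptotically stable.

-6, -4, 4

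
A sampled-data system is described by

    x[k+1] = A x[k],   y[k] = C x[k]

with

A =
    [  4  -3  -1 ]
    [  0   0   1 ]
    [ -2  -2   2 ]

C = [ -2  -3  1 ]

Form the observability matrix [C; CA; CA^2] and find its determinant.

-538

CA = [[-10, 4, 1]]
CA^2 = [[-42, 28, 16]]
Observability matrix O = [C; CA; CA^2] = [[-2, -3, 1], [-10, 4, 1], [-42, 28, 16]]
Expanding along the first row, det(O) = (-2)·(4·16 - 1·28) - (-3)·((-10)·16 - 1·(-42)) + 1·((-10)·28 - 4·(-42)) = (-2)·36 - (-3)·(-118) + 1·(-112) = -538
Since det(O) ≠ 0, rank(O) = 3 and the system is completely observable.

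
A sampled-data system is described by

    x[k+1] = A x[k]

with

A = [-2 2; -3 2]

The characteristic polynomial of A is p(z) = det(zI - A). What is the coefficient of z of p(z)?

For a 2×2 matrix, det(zI - A) = z^2 - (tr A)z + det A.
tr A = 0, det A = 2.
So p(z) = z^2 + 2.
The coefficient of z is 0.

0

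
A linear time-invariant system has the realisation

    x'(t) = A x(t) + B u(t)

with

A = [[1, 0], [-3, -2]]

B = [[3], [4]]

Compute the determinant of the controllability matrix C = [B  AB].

AB = [[3], [-17]]
Controllability matrix C = [B  AB] = [[3, 3], [4, -17]]
det(C) = 3·(-17) - 3·4 = -51 - 12 = -63
Since det(C) ≠ 0, rank(C) = 2 and the system is completely controllable.

-63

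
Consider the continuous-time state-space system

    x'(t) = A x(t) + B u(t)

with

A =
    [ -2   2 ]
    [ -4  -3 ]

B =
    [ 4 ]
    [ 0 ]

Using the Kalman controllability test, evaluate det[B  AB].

-64

AB = [[-8], [-16]]
Controllability matrix C = [B  AB] = [[4, -8], [0, -16]]
det(C) = 4·(-16) - (-8)·0 = -64 - 0 = -64
Since det(C) ≠ 0, rank(C) = 2 and the system is completely controllable.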